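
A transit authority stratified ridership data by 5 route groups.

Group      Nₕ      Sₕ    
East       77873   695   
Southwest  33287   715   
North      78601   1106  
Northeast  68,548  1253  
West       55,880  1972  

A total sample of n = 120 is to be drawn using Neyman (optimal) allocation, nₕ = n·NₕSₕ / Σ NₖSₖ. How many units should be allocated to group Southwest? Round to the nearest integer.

East: NₕSₕ = 77873·695 = 54121735
Southwest: NₕSₕ = 33287·715 = 23800205
North: NₕSₕ = 78601·1106 = 86932706
Northeast: NₕSₕ = 68548·1253 = 85890644
West: NₕSₕ = 55880·1972 = 110195360
Σ NₕSₕ = 360940650.
n_Southwest = 120·23800205/360940650 = 7.913... → 8.

8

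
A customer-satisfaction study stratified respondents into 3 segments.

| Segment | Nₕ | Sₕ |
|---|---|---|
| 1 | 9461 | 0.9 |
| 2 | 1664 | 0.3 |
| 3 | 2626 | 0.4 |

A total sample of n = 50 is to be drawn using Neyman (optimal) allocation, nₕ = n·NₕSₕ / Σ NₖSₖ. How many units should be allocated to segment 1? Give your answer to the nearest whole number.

Σ NₕSₕ = 9461·0.9 + 1664·0.3 + 2626·0.4 = 10064.5.
Share for 1: 8514.9/10064.5 = 0.84603.
n_1 = 50 × 0.84603 = 42.302... → 42.

42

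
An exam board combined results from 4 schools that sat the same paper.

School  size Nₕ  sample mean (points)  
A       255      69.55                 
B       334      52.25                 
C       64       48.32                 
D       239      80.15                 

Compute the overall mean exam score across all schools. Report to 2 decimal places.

N = 255 + 334 + 64 + 239 = 892.
The stratified mean weights each stratum mean by its population share Nₕ/N.
Σ Nₕx̄ₕ = 255·69.55 + 334·52.25 + 64·48.32 + 239·80.15 = 17735.25 + 17451.5 + 3092.48 + 19155.85 = 57435.08.
Divide by N: 57435.08 / 892 = 64.3891... → 64.39.

64.39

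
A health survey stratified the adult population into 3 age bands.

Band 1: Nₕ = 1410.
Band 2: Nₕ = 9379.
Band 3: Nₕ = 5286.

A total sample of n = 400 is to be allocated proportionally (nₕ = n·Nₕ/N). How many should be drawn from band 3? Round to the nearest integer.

132

Share of band 3 = 5286/16075 = 0.32883.
Allocate 400 × 0.32883 = 131.533... → 132.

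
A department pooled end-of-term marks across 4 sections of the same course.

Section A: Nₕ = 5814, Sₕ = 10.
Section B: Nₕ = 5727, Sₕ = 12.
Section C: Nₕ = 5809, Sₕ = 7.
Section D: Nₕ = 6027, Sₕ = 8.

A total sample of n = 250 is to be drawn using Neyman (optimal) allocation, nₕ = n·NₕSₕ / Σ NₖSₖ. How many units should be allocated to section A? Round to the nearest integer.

67

Σ NₕSₕ = 5814·10 + 5727·12 + 5809·7 + 6027·8 = 215743.
Share for A: 58140/215743 = 0.26949.
n_A = 250 × 0.26949 = 67.372... → 67.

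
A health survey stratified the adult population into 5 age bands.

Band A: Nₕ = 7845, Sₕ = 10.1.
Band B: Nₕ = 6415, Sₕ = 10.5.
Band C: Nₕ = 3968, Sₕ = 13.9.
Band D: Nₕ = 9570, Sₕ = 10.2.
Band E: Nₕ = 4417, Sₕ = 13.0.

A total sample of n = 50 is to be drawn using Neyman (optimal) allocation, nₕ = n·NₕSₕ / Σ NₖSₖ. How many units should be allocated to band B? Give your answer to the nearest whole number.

9

Σ NₕSₕ = 7845·10.1 + 6415·10.5 + 3968·13.9 + 9570·10.2 + 4417·13.0 = 356782.2.
Share for B: 67357.5/356782.2 = 0.18879.
n_B = 50 × 0.18879 = 9.440... → 9.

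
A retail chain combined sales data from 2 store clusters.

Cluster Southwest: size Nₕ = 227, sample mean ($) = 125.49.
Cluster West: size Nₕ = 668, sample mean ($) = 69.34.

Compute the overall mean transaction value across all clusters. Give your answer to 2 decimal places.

83.58

x̄_st = (Σ Nₕx̄ₕ) / (Σ Nₕ) = (227·125.49 + 668·69.34) / 895
= 74805.35 / 895 = 83.5814... → 83.58.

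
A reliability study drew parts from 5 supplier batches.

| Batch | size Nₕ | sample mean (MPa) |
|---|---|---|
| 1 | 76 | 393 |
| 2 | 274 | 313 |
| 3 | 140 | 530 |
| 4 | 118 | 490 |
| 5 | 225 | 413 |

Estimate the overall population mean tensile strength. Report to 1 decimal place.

408.9

N = 76 + 274 + 140 + 118 + 225 = 833.
Overall mean = Σ (Nₕ/N)·x̄ₕ — weight by population share, not a simple average.
Σ Nₕx̄ₕ = 76·393 + 274·313 + 140·530 + 118·490 + 225·413 = 29868 + 85762 + 74200 + 57820 + 92925 = 340575.
Divide by N: 340575 / 833 = 408.854... → 408.9.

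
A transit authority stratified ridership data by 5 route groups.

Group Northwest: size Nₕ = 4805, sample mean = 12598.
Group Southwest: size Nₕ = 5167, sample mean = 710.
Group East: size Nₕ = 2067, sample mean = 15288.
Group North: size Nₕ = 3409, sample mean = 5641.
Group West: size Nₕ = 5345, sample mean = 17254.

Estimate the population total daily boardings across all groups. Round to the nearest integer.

Northwest: 4805·12598 = 60533390
Southwest: 5167·710 = 3668570
East: 2067·15288 = 31600296
North: 3409·5641 = 19230169
West: 5345·17254 = 92222630
τ̂ = Σ Nₕx̄ₕ = 207255055.

207255055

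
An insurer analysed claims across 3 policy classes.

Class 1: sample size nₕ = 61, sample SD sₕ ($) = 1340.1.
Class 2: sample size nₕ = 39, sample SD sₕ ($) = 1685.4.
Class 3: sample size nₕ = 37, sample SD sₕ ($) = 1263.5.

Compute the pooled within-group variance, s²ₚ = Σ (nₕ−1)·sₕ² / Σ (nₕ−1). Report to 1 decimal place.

1: (61−1)·1340.1² = 60·1795868.01 = 107752080.6
2: (39−1)·1685.4² = 38·2840573.16 = 107941780.08
3: (37−1)·1263.5² = 36·1596432.25 = 57471561
Numerator = 273165421.68; denominator = Σ(nₕ−1) = 134.
s²ₚ = 273165421.68/134 = 2038547.923... → 2038547.9.

2038547.9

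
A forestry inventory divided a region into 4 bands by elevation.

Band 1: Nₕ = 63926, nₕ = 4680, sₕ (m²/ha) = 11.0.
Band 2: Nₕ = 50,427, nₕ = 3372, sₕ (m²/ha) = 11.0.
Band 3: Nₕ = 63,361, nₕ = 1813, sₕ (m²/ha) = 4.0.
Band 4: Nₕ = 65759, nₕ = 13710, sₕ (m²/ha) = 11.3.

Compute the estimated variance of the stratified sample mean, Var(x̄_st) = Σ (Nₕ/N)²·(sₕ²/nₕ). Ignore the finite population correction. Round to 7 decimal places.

N = 243473. Term for each stratum: Wₕ²sₕ²/nₕ.
Var(x̄_st) = 0.0017823499 + 0.0015392971 + 0.0005976743 + 0.0006794042 = 0.0045987255 → 0.0045987.

0.0045987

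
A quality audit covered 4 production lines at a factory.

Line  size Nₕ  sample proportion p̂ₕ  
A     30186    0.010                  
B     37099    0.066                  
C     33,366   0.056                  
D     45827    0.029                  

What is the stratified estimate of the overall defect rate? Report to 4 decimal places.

0.0406

N = 30186 + 37099 + 33366 + 45827 = 146478.
Overall proportion = Σ (Nₕ/N)·p̂ₕ.
Σ Nₕp̂ₕ = 301.86 + 2448.534 + 1868.496 + 1328.983 = 5947.873.
5947.873 / 146478 = 0.040606... → 0.0406.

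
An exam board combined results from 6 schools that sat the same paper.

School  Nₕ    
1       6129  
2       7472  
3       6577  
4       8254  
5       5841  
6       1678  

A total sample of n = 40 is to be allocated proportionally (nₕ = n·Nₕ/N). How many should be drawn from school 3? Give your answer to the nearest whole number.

7

Share of school 3 = 6577/35951 = 0.18294.
Allocate 40 × 0.18294 = 7.318... → 7.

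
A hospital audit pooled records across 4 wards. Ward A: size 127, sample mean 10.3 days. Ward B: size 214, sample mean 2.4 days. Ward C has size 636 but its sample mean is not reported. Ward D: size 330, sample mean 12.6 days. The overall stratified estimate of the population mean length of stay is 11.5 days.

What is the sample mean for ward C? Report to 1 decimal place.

14.2

N = 127 + 214 + 636 + 330 = 1307.
Overall total = μ·N = 11.5·1307 = 15030.5.
Subtract the known strata: 127·10.3 + 214·2.4 + 330·12.6 = 5979.7.
Remaining total for ward C: 15030.5 − 5979.7 = 9050.8.
Divide by its size: 9050.8 / 636 = 14.231... → 14.2.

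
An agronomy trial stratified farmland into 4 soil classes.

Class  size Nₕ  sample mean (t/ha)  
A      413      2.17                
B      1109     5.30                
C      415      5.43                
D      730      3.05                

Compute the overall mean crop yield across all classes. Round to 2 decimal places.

N = 413 + 1109 + 415 + 730 = 2667.
Weight each subgroup mean by Nₕ/N and sum.
Σ Nₕx̄ₕ = 413·2.17 + 1109·5.30 + 415·5.43 + 730·3.05 = 896.21 + 5877.7 + 2253.45 + 2226.5 = 11253.86.
Divide by N: 11253.86 / 2667 = 4.2197... → 4.22.

4.22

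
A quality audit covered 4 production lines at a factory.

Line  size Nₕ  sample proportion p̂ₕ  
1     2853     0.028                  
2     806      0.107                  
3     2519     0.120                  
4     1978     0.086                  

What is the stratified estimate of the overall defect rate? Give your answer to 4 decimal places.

0.0783

Wₕ = Nₕ/N with N = 8156: 0.3498, 0.0988, 0.3089, 0.2425.
p̂_st = 0.3498·0.028 + 0.0988·0.107 + 0.3089·0.120 + 0.2425·0.086 ≈ 0.078288... → 0.0783.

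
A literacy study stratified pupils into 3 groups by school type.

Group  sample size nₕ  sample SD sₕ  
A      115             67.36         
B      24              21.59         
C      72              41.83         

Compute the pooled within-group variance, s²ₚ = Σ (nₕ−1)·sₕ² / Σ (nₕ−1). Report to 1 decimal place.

A: (115−1)·67.36² = 114·4537.3696 = 517260.1344
B: (24−1)·21.59² = 23·466.1281 = 10720.9463
C: (72−1)·41.83² = 71·1749.7489 = 124232.1719
Numerator = 652213.2526; denominator = Σ(nₕ−1) = 208.
s²ₚ = 652213.2526/208 = 3135.641... → 3135.6.

3135.6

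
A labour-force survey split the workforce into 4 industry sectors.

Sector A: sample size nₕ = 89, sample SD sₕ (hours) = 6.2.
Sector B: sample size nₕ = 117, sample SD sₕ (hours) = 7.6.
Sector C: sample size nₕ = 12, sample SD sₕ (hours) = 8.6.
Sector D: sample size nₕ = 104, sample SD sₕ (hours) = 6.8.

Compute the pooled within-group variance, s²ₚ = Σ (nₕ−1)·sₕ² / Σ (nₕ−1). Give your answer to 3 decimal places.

Degrees of freedom: 88 + 116 + 11 + 103 = 318.
Σ(nₕ−1)sₕ² = 88·38.44 + 116·57.76 + 11·73.96 + 103·46.24 = 15659.16.
s²ₚ = 15659.16 / 318 = 49.24264... → 49.243.

49.243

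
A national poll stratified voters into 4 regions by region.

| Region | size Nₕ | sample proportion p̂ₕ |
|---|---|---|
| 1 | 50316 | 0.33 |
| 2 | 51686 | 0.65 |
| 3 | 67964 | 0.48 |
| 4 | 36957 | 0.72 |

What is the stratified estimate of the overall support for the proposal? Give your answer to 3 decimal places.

Wₕ = Nₕ/N with N = 206923: 0.2432, 0.2498, 0.3285, 0.1786.
p̂_st = 0.2432·0.33 + 0.2498·0.65 + 0.3285·0.48 + 0.1786·0.72 ≈ 0.52885... → 0.529.

0.529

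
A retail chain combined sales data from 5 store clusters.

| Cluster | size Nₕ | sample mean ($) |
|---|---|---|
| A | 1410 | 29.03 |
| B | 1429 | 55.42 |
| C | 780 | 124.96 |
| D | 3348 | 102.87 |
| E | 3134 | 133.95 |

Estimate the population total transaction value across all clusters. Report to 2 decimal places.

A: 1410·29.03 = 40932.3
B: 1429·55.42 = 79195.18
C: 780·124.96 = 97468.8
D: 3348·102.87 = 344408.76
E: 3134·133.95 = 419799.3
τ̂ = Σ Nₕx̄ₕ = 981804.34.

981804.34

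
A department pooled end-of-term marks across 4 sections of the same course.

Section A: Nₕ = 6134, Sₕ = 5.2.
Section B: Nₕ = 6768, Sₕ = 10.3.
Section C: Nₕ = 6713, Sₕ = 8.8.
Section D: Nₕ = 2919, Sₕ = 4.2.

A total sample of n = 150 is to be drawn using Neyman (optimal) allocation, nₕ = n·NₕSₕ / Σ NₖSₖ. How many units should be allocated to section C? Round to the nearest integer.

51

Σ NₕSₕ = 6134·5.2 + 6768·10.3 + 6713·8.8 + 2919·4.2 = 172941.4.
Share for C: 59074.4/172941.4 = 0.34159.
n_C = 150 × 0.34159 = 51.238... → 51.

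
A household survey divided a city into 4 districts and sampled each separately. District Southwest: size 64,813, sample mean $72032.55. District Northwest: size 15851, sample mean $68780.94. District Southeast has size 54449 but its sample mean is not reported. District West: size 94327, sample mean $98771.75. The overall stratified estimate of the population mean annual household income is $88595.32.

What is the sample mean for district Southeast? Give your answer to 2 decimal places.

N = 64813 + 15851 + 54449 + 94327 = 229440.
Overall total = μ·N = 88595.32·229440 = 20327310220.8.
Subtract the known strata: 64813·72032.55 + 15851·68780.94 + 94327·98771.75 = 15075735205.34.
Remaining total for district Southeast: 20327310220.8 − 15075735205.34 = 5251575015.46.
Divide by its size: 5251575015.46 / 54449 = 96449.4300... → 96449.43.

96449.43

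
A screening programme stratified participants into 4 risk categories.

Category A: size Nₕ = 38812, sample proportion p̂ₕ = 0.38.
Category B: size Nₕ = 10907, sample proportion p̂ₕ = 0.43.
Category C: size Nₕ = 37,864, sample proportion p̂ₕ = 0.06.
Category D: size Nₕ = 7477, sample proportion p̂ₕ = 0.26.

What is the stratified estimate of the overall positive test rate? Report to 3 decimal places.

N = 38812 + 10907 + 37864 + 7477 = 95060.
Overall proportion = Σ (Nₕ/N)·p̂ₕ.
Σ Nₕp̂ₕ = 14748.56 + 4690.01 + 2271.84 + 1944.02 = 23654.43.
23654.43 / 95060 = 0.24884... → 0.249.

0.249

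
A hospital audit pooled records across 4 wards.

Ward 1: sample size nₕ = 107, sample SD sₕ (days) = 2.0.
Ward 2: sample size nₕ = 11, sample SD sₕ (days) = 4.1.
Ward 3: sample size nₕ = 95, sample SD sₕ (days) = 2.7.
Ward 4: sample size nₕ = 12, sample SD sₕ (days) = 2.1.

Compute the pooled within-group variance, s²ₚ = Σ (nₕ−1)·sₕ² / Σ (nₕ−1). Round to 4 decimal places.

5.9994

1: (107−1)·2.0² = 106·4 = 424
2: (11−1)·4.1² = 10·16.81 = 168.1
3: (95−1)·2.7² = 94·7.29 = 685.26
4: (12−1)·2.1² = 11·4.41 = 48.51
Numerator = 1325.87; denominator = Σ(nₕ−1) = 221.
s²ₚ = 1325.87/221 = 5.999412... → 5.9994.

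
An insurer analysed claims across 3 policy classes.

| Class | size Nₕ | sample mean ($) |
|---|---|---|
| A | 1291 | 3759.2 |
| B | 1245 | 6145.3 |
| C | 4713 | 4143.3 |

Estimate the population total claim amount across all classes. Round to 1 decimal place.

A: 1291·3759.2 = 4853127.2
B: 1245·6145.3 = 7650898.5
C: 4713·4143.3 = 19527372.9
τ̂ = Σ Nₕx̄ₕ = 32031398.6.

32031398.6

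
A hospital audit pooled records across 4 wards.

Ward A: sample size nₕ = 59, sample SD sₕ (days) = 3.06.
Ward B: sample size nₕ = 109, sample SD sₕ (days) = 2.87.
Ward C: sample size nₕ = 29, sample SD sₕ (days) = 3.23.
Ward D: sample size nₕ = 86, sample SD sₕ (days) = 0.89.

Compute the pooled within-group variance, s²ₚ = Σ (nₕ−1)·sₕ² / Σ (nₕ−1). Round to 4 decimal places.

6.4234

Degrees of freedom: 58 + 108 + 28 + 85 = 279.
Σ(nₕ−1)sₕ² = 58·9.3636 + 108·8.2369 + 28·10.4329 + 85·0.7921 = 1792.1237.
s²ₚ = 1792.1237 / 279 = 6.423382... → 6.4234.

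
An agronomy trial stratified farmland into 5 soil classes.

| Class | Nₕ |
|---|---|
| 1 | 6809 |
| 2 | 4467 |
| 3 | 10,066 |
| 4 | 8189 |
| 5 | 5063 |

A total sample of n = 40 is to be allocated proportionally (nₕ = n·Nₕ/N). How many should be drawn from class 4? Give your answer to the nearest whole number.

9

N = 6809 + 4467 + 10066 + 8189 + 5063 = 34594.
n_4 = 40·8189/34594 = 9.469... → 9.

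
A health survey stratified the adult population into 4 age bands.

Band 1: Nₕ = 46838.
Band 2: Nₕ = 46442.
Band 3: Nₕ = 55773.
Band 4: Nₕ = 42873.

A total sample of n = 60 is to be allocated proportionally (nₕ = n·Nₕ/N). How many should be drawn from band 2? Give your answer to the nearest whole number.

15

Share of band 2 = 46442/191926 = 0.24198.
Allocate 60 × 0.24198 = 14.519... → 15.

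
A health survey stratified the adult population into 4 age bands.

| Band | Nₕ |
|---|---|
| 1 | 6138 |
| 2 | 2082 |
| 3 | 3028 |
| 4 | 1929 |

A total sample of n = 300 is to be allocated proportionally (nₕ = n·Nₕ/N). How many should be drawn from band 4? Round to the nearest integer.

Share of band 4 = 1929/13177 = 0.14639.
Allocate 300 × 0.14639 = 43.917... → 44.

44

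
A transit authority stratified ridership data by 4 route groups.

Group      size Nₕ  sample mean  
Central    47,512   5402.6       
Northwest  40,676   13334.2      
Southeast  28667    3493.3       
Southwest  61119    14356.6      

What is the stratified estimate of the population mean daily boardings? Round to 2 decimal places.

9982.77

N = 47512 + 40676 + 28667 + 61119 = 177974.
Overall mean = Σ (Nₕ/N)·x̄ₕ — weight by population share, not a simple average.
Σ Nₕx̄ₕ = 47512·5402.6 + 40676·13334.2 + 28667·3493.3 + 61119·14356.6 = 256688331.2 + 542381919.2 + 100142431.1 + 877461035.4 = 1776673716.9.
Divide by N: 1776673716.9 / 177974 = 9982.7712... → 9982.77.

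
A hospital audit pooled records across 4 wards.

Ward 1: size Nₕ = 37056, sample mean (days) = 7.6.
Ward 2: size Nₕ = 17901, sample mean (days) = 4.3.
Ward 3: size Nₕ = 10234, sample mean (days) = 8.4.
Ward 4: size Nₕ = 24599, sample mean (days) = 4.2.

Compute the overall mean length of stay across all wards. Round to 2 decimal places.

6.10

x̄_st = (Σ Nₕx̄ₕ) / (Σ Nₕ) = (37056·7.6 + 17901·4.3 + 10234·8.4 + 24599·4.2) / 89790
= 547881.3 / 89790 = 6.1018... → 6.10.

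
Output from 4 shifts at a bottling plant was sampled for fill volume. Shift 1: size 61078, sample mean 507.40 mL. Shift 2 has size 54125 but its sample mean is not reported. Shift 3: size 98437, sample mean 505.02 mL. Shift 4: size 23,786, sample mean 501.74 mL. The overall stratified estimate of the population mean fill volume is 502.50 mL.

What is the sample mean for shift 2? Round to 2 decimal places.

492.72

N = 61078 + 54125 + 98437 + 23786 = 237426.
Overall total = μ·N = 502.50·237426 = 119306565.
Subtract the known strata: 61078·507.40 + 98437·505.02 + 23786·501.74 = 92638018.58.
Remaining total for shift 2: 119306565 − 92638018.58 = 26668546.42.
Divide by its size: 26668546.42 / 54125 = 492.7214... → 492.72.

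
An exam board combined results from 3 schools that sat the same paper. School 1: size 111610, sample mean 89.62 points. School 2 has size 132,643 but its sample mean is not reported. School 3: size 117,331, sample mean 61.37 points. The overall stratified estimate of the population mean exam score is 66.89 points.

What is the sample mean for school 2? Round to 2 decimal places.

Σ Nₕx̄ₕ = N·μ, so 132643·x̄_2 = 361584·66.89 − (111610·89.62 + 117331·61.37).
= 24186353.76 − 17203091.67 = 6983262.09.
x̄_2 = 6983262.09 / 132643 = 52.6470... → 52.65.

52.65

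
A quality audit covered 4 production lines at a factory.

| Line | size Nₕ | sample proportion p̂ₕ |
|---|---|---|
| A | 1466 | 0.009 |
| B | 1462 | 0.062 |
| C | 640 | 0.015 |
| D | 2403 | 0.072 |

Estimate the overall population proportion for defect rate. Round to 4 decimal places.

N = 1466 + 1462 + 640 + 2403 = 5971.
Overall proportion = Σ (Nₕ/N)·p̂ₕ.
Σ Nₕp̂ₕ = 13.194 + 90.644 + 9.6 + 173.016 = 286.454.
286.454 / 5971 = 0.047974... → 0.0480.

0.0480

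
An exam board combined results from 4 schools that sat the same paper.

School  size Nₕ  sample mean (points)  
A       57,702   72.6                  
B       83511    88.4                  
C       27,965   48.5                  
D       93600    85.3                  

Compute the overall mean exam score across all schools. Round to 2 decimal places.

79.58

N = 262778; weights Wₕ = Nₕ/N = (0.2196, 0.3178, 0.1064, 0.3562).
x̄_st = Σ Wₕ·x̄ₕ = 0.2196·72.6 + 0.3178·88.4 + 0.1064·48.5 + 0.3562·85.3 ≈ 79.5802...
→ 79.58.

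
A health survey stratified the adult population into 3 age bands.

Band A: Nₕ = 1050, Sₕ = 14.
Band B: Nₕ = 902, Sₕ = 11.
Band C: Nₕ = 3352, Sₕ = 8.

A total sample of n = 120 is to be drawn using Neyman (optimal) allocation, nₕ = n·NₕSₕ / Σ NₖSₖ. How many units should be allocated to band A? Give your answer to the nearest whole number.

Σ NₕSₕ = 1050·14 + 902·11 + 3352·8 = 51438.
Share for A: 14700/51438 = 0.28578.
n_A = 120 × 0.28578 = 34.294... → 34.

34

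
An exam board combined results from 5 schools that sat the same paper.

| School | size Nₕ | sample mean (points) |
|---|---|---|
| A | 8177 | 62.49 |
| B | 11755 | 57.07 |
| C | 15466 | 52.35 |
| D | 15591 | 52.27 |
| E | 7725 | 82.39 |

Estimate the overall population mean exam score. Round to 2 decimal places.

58.64

x̄_st = (Σ Nₕx̄ₕ) / (Σ Nₕ) = (8177·62.49 + 11755·57.07 + 15466·52.35 + 15591·52.27 + 7725·82.39) / 58714
= 3442888 / 58714 = 58.6383... → 58.64.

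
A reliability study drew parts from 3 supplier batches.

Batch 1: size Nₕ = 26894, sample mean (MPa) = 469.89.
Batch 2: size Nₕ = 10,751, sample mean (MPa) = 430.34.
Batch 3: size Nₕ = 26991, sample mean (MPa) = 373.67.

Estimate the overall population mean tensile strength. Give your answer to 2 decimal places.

N = 26894 + 10751 + 26991 = 64636.
The stratified mean weights each stratum mean by its population share Nₕ/N.
Σ Nₕx̄ₕ = 26894·469.89 + 10751·430.34 + 26991·373.67 = 12637221.66 + 4626585.34 + 10085726.97 = 27349533.97.
Divide by N: 27349533.97 / 64636 = 423.1316... → 423.13.

423.13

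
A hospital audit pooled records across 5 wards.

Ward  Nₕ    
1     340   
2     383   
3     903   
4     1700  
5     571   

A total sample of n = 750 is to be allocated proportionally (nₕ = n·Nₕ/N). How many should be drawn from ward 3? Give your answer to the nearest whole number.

174

N = 340 + 383 + 903 + 1700 + 571 = 3897.
n_3 = 750·903/3897 = 173.788... → 174.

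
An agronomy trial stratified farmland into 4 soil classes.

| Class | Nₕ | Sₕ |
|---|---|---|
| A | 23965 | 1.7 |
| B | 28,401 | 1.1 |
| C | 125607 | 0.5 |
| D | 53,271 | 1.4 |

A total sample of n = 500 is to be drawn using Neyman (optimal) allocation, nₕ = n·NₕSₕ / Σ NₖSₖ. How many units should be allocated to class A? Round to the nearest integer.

97

A: NₕSₕ = 23965·1.7 = 40740.5
B: NₕSₕ = 28401·1.1 = 31241.1
C: NₕSₕ = 125607·0.5 = 62803.5
D: NₕSₕ = 53271·1.4 = 74579.4
Σ NₕSₕ = 209364.5.
n_A = 500·40740.5/209364.5 = 97.296... → 97.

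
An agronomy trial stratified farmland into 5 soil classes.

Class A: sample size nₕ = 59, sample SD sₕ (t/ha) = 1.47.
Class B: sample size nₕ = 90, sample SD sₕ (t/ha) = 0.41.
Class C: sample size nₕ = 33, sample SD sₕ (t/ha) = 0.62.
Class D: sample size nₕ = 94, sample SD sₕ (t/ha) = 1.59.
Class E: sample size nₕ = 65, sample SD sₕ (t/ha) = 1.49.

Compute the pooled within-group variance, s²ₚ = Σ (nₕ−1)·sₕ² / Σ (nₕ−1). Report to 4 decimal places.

Degrees of freedom: 58 + 89 + 32 + 93 + 64 = 336.
Σ(nₕ−1)sₕ² = 58·2.1609 + 89·0.1681 + 32·0.3844 + 93·2.5281 + 64·2.2201 = 529.7936.
s²ₚ = 529.7936 / 336 = 1.576767... → 1.5768.

1.5768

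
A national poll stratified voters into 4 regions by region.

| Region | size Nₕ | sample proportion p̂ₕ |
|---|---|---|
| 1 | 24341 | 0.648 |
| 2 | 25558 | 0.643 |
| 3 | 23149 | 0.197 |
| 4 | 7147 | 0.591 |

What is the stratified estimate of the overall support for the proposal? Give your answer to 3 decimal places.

Wₕ = Nₕ/N with N = 80195: 0.3035, 0.3187, 0.2887, 0.0891.
p̂_st = 0.3035·0.648 + 0.3187·0.643 + 0.2887·0.197 + 0.0891·0.591 ≈ 0.51114... → 0.511.

0.511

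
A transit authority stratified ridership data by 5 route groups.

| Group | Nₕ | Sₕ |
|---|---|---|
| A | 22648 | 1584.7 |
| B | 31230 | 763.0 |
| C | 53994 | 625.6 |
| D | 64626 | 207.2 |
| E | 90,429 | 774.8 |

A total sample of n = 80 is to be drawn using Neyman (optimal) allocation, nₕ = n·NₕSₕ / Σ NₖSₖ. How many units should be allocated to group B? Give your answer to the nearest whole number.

A: NₕSₕ = 22648·1584.7 = 35890285.6
B: NₕSₕ = 31230·763.0 = 23828490
C: NₕSₕ = 53994·625.6 = 33778646.4
D: NₕSₕ = 64626·207.2 = 13390507.2
E: NₕSₕ = 90429·774.8 = 70064389.2
Σ NₕSₕ = 176952318.4.
n_B = 80·23828490/176952318.4 = 10.773... → 11.

11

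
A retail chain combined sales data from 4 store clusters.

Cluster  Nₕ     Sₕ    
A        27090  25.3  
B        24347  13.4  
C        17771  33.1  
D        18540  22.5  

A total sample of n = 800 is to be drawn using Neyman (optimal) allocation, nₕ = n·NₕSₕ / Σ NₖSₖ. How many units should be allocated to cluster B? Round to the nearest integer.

Σ NₕSₕ = 27090·25.3 + 24347·13.4 + 17771·33.1 + 18540·22.5 = 2016996.9.
Share for B: 326249.8/2016996.9 = 0.16175.
n_B = 800 × 0.16175 = 129.400... → 129.

129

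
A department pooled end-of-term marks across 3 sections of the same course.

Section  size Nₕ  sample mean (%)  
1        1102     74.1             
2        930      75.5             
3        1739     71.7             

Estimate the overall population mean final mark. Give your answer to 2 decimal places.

73.34

N = 1102 + 930 + 1739 = 3771.
The stratified mean weights each stratum mean by its population share Nₕ/N.
Σ Nₕx̄ₕ = 1102·74.1 + 930·75.5 + 1739·71.7 = 81658.2 + 70215 + 124686.3 = 276559.5.
Divide by N: 276559.5 / 3771 = 73.3385... → 73.34.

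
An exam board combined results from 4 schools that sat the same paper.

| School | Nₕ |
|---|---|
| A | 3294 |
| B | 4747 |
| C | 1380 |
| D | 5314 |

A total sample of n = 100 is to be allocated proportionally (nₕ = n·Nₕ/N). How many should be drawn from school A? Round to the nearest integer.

Share of school A = 3294/14735 = 0.22355.
Allocate 100 × 0.22355 = 22.355... → 22.

22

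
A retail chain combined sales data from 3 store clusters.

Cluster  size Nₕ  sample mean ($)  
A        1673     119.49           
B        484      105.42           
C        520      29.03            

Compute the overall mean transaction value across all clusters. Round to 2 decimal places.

99.37

x̄_st = (Σ Nₕx̄ₕ) / (Σ Nₕ) = (1673·119.49 + 484·105.42 + 520·29.03) / 2677
= 266025.65 / 2677 = 99.3745... → 99.37.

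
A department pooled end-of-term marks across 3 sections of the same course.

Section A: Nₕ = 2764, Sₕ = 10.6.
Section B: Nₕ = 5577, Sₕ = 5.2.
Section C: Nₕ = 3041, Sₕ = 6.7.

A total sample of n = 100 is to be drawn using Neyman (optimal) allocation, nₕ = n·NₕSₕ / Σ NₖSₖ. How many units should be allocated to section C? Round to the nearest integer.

A: NₕSₕ = 2764·10.6 = 29298.4
B: NₕSₕ = 5577·5.2 = 29000.4
C: NₕSₕ = 3041·6.7 = 20374.7
Σ NₕSₕ = 78673.5.
n_C = 100·20374.7/78673.5 = 25.898... → 26.

26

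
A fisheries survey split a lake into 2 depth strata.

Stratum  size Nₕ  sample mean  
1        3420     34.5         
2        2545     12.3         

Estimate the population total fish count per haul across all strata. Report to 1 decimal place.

149293.5

Estimate total by summing Nₕ·x̄ₕ over strata.
3420·34.5 + 2545·12.3 = 117990 + 31303.5 = 149293.5.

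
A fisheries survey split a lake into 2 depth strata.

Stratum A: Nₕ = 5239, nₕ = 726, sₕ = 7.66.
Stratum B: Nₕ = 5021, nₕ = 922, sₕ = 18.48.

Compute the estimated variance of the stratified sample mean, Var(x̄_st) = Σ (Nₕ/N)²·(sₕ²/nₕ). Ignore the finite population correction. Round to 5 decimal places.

N = 10260. Term for each stratum: Wₕ²sₕ²/nₕ.
Var(x̄_st) = 0.02107284 + 0.08870717 = 0.10978001 → 0.10978.

0.10978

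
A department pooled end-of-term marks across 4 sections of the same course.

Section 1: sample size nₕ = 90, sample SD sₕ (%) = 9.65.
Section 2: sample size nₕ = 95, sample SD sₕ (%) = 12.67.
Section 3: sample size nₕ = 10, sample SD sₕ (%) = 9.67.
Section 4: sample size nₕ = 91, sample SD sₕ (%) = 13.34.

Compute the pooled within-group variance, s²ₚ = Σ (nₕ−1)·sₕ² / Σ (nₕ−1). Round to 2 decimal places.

142.68

Degrees of freedom: 89 + 94 + 9 + 90 = 282.
Σ(nₕ−1)sₕ² = 89·93.1225 + 94·160.5289 + 9·93.5089 + 90·177.9556 = 40235.2032.
s²ₚ = 40235.2032 / 282 = 142.6780... → 142.68.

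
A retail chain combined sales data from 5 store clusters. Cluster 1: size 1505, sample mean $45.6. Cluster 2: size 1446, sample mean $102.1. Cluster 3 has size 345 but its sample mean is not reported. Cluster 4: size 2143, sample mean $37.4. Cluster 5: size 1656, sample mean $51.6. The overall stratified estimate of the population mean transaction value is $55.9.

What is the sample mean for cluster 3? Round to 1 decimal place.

N = 1505 + 1446 + 345 + 2143 + 1656 = 7095.
Overall total = μ·N = 55.9·7095 = 396610.5.
Subtract the known strata: 1505·45.6 + 1446·102.1 + 2143·37.4 + 1656·51.6 = 381862.4.
Remaining total for cluster 3: 396610.5 − 381862.4 = 14748.1.
Divide by its size: 14748.1 / 345 = 42.748... → 42.7.

42.7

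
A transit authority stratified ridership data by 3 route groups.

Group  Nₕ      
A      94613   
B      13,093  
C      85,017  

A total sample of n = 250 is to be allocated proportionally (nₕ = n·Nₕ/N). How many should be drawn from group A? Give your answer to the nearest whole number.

N = 94613 + 13093 + 85017 = 192723.
n_A = 250·94613/192723 = 122.732... → 123.

123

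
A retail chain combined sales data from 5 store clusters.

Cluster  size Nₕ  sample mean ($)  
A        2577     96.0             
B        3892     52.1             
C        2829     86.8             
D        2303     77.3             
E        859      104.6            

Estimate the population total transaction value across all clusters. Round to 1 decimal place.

963595.7

A: 2577·96.0 = 247392
B: 3892·52.1 = 202773.2
C: 2829·86.8 = 245557.2
D: 2303·77.3 = 178021.9
E: 859·104.6 = 89851.4
τ̂ = Σ Nₕx̄ₕ = 963595.7.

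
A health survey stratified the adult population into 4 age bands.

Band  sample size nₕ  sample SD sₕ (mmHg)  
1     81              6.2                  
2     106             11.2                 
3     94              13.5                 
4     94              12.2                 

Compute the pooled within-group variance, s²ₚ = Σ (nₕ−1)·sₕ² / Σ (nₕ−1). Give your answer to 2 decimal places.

126.79

Degrees of freedom: 80 + 105 + 93 + 93 = 371.
Σ(nₕ−1)sₕ² = 80·38.44 + 105·125.44 + 93·182.25 + 93·148.84 = 47037.77.
s²ₚ = 47037.77 / 371 = 126.7864... → 126.79.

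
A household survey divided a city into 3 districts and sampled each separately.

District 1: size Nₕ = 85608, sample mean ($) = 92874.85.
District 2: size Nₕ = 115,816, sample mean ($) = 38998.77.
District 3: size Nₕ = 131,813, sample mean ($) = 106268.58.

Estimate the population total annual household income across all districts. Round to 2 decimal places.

26475092040.66

Estimate total by summing Nₕ·x̄ₕ over strata.
85608·92874.85 + 115816·38998.77 + 131813·106268.58 = 7950830158.8 + 4516681546.32 + 14007580335.54 = 26475092040.66.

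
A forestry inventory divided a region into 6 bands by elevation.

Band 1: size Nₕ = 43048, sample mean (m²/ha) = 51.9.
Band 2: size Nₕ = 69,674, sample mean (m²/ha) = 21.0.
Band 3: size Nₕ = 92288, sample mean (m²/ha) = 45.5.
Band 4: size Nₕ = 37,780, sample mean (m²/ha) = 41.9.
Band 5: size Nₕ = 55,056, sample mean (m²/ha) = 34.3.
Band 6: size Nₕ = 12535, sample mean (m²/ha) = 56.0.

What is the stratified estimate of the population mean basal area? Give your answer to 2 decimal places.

N = 43048 + 69674 + 92288 + 37780 + 55056 + 12535 = 310381.
Weight each subgroup mean by Nₕ/N and sum.
Σ Nₕx̄ₕ = 43048·51.9 + 69674·21.0 + 92288·45.5 + 37780·41.9 + 55056·34.3 + 12535·56.0 = 2234191.2 + 1463154 + 4199104 + 1582982 + 1888420.8 + 701960 = 12069812.
Divide by N: 12069812 / 310381 = 38.8871... → 38.89.

38.89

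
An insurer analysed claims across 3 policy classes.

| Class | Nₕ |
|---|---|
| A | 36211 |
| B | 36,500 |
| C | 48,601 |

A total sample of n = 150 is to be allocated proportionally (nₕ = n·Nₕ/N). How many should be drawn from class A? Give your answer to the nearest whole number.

45

Share of class A = 36211/121312 = 0.29849.
Allocate 150 × 0.29849 = 44.774... → 45.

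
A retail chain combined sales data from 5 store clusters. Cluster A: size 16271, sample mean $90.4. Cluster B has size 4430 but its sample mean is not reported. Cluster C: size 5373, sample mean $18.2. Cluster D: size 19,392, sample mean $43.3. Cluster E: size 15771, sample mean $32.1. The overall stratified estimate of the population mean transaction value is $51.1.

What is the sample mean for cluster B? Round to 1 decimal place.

48.4

Σ Nₕx̄ₕ = N·μ, so 4430·x̄_B = 61237·51.1 − (16271·90.4 + 5373·18.2 + 19392·43.3 + 15771·32.1).
= 3129210.7 − 2914609.7 = 214601.
x̄_B = 214601 / 4430 = 48.443... → 48.4.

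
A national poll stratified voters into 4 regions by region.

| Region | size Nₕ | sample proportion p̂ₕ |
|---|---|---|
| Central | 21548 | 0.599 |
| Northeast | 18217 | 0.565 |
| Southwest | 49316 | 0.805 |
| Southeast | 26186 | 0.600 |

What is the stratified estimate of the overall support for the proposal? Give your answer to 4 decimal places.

0.6820

Wₕ = Nₕ/N with N = 115267: 0.1869, 0.1580, 0.4278, 0.2272.
p̂_st = 0.1869·0.599 + 0.1580·0.565 + 0.4278·0.805 + 0.2272·0.600 ≈ 0.681989... → 0.6820.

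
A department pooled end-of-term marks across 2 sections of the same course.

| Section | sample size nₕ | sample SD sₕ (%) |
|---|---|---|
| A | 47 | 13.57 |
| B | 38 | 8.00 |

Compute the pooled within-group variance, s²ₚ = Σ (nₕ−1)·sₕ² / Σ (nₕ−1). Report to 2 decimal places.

130.59

Degrees of freedom: 46 + 37 = 83.
Σ(nₕ−1)sₕ² = 46·184.1449 + 37·64 = 10838.6654.
s²ₚ = 10838.6654 / 83 = 130.5863... → 130.59.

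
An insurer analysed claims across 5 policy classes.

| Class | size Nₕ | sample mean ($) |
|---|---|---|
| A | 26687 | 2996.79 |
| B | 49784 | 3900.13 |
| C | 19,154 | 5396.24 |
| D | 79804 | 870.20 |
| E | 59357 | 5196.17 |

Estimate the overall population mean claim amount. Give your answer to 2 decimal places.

N = 26687 + 49784 + 19154 + 79804 + 59357 = 234786.
Weight each subgroup mean by Nₕ/N and sum.
Σ Nₕx̄ₕ = 26687·2996.79 + 49784·3900.13 + 19154·5396.24 + 79804·870.20 + 59357·5196.17 = 79975334.73 + 194164071.92 + 103359580.96 + 69445440.8 + 308429062.69 = 755373491.1.
Divide by N: 755373491.1 / 234786 = 3217.2851... → 3217.29.

3217.29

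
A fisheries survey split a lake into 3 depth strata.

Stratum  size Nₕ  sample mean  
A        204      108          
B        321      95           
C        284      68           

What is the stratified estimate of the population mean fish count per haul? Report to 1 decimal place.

88.8

N = 809; weights Wₕ = Nₕ/N = (0.2522, 0.3968, 0.3511).
x̄_st = Σ Wₕ·x̄ₕ = 0.2522·108 + 0.3968·95 + 0.3511·68 ≈ 88.800...
→ 88.8.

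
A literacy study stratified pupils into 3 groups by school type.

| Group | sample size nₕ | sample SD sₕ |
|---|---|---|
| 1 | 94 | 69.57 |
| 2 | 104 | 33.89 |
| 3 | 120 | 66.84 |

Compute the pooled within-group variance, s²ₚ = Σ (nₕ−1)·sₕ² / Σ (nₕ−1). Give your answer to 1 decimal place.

1: (94−1)·69.57² = 93·4839.9849 = 450118.5957
2: (104−1)·33.89² = 103·1148.5321 = 118298.8063
3: (120−1)·66.84² = 119·4467.5856 = 531642.6864
Numerator = 1100060.0884; denominator = Σ(nₕ−1) = 315.
s²ₚ = 1100060.0884/315 = 3492.254... → 3492.3.

3492.3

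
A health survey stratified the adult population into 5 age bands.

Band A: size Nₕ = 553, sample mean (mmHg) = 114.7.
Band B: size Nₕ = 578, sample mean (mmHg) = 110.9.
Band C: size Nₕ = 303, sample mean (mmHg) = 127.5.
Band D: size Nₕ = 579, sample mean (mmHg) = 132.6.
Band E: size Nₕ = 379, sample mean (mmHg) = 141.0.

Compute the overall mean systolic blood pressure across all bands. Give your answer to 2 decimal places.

N = 553 + 578 + 303 + 579 + 379 = 2392.
Weight each subgroup mean by Nₕ/N and sum.
Σ Nₕx̄ₕ = 553·114.7 + 578·110.9 + 303·127.5 + 579·132.6 + 379·141.0 = 63429.1 + 64100.2 + 38632.5 + 76775.4 + 53439 = 296376.2.
Divide by N: 296376.2 / 2392 = 123.9031... → 123.90.

123.90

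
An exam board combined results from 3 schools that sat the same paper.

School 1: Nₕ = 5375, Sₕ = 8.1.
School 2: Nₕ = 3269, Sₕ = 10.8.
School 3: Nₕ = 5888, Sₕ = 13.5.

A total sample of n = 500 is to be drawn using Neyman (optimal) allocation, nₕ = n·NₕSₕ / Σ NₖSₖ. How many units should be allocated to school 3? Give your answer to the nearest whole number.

251

Σ NₕSₕ = 5375·8.1 + 3269·10.8 + 5888·13.5 = 158330.7.
Share for 3: 79488/158330.7 = 0.50204.
n_3 = 500 × 0.50204 = 251.019... → 251.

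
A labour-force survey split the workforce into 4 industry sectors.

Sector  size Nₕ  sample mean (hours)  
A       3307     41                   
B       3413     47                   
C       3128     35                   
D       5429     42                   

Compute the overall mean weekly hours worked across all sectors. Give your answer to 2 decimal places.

x̄_st = (Σ Nₕx̄ₕ) / (Σ Nₕ) = (3307·41 + 3413·47 + 3128·35 + 5429·42) / 15277
= 633496 / 15277 = 41.4673... → 41.47.

41.47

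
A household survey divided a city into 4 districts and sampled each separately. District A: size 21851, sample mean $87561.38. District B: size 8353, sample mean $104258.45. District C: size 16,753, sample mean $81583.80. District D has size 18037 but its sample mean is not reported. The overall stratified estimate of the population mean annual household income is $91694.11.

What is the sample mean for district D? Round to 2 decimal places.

100272.72

Σ Nₕx̄ₕ = N·μ, so 18037·x̄_D = 64994·91694.11 − (21851·87561.38 + 8353·104258.45 + 16753·81583.80).
= 5959566985.34 − 4150947948.63 = 1808619036.71.
x̄_D = 1808619036.71 / 18037 = 100272.7192... → 100272.72.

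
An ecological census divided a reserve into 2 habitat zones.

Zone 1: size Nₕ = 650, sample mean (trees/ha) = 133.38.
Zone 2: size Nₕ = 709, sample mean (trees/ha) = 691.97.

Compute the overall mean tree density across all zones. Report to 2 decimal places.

x̄_st = (Σ Nₕx̄ₕ) / (Σ Nₕ) = (650·133.38 + 709·691.97) / 1359
= 577303.73 / 1359 = 424.8004... → 424.80.

424.80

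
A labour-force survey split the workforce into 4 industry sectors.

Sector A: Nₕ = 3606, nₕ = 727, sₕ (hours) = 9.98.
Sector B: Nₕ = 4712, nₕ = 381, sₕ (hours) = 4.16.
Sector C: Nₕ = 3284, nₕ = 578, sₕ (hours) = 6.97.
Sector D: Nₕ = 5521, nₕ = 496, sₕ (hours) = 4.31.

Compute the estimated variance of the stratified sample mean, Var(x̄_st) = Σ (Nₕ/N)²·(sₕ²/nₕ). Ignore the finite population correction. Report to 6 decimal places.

0.016501

N = 17123; Wₕ = Nₕ/N.
sector A: (3606/17123)²·9.98²/727 = 0.006076009
sector B: (4712/17123)²·4.16²/381 = 0.003439636
sector C: (3284/17123)²·6.97²/578 = 0.003091607
sector D: (5521/17123)²·4.31²/496 = 0.003893576
Sum = 0.016500828 → 0.016501.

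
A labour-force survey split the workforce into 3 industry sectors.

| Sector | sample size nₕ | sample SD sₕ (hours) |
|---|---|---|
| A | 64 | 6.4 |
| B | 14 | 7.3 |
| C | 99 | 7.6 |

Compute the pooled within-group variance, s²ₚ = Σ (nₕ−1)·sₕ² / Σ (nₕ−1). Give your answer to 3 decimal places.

A: (64−1)·6.4² = 63·40.96 = 2580.48
B: (14−1)·7.3² = 13·53.29 = 692.77
C: (99−1)·7.6² = 98·57.76 = 5660.48
Numerator = 8933.73; denominator = Σ(nₕ−1) = 174.
s²ₚ = 8933.73/174 = 51.34328... → 51.343.

51.343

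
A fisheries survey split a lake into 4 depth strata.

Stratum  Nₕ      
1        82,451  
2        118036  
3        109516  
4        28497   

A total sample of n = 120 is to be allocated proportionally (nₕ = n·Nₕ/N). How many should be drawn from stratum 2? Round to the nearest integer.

42

Share of stratum 2 = 118036/338500 = 0.34870.
Allocate 120 × 0.34870 = 41.844... → 42.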